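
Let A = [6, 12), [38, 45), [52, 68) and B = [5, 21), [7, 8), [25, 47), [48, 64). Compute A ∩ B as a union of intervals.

Second set merges to [5, 21), [25, 47), [48, 64).
[6, 12) meets the second set on [6, 12).
[38, 45) meets the second set on [38, 45).
[52, 68) meets the second set on [52, 64).

[6, 12) ∪ [38, 45) ∪ [52, 64)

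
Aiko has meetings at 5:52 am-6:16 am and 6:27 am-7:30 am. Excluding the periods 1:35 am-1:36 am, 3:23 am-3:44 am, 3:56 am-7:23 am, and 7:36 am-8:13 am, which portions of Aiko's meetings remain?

7:23 am–7:30 am

5:52 am–6:16 am: fully covered by B → removed.
6:27 am–7:30 am minus B → 7:23 am–7:30 am.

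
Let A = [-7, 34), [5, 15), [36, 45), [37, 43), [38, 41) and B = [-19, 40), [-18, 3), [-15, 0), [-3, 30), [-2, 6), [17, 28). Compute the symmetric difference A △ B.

A, merged: [-7, 34), [36, 45).
B, merged: [-19, 40).
Only in the first: [40, 45).
Only in the second: [-19, -7), [34, 36).
Together these are the periods covered by exactly one.

[-19, -7) ∪ [34, 36) ∪ [40, 45)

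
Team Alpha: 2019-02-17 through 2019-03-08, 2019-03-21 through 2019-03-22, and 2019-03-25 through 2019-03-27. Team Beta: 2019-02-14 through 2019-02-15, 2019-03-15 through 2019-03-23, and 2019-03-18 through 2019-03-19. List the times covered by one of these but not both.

Second set merges to 2019-02-14 through 2019-02-15, 2019-03-15 through 2019-03-23.
A but not B: 2019-02-17 through 2019-03-08, 2019-03-25 through 2019-03-27.
B but not A: 2019-02-14 through 2019-02-15, 2019-03-15 through 2019-03-20, 2019-03-23 through 2019-03-23.
Combining gives A △ B.

2019-02-14 through 2019-02-15, 2019-02-17 through 2019-03-08, 2019-03-15 through 2019-03-20, 2019-03-23 through 2019-03-23, 2019-03-25 through 2019-03-27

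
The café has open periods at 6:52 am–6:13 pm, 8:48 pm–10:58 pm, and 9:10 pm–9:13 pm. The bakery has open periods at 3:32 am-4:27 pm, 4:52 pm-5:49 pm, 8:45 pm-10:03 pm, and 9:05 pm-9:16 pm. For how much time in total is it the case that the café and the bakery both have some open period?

11 h 47 min

A, merged: 6:52 am–6:13 pm, 8:48 pm–10:58 pm.
B, merged: 3:32 am–4:27 pm, 4:52 pm–5:49 pm, 8:45 pm–10:03 pm.
A ∩ B = 6:52 am–4:27 pm, 4:52 pm–5:49 pm, 8:48 pm–10:03 pm.
Total: 9 h 35 min + 57 min + 1 h 15 min = 11 h 47 min.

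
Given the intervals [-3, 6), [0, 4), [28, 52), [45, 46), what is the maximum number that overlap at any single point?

Walk the sorted start/end points keeping a running depth.
The depth first hits 2 at 0.

2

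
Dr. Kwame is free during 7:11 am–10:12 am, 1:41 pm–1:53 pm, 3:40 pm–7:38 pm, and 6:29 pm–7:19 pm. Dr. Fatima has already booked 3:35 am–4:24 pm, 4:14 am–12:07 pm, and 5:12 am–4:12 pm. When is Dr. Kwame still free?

A, merged: 7:11 am–10:12 am, 1:41 pm–1:53 pm, 3:40 pm–7:38 pm.
B, merged: 3:35 am–4:24 pm.
7:11 am–10:12 am lies entirely inside B → drops out.
1:41 pm–1:53 pm lies entirely inside B → drops out.
3:40 pm–7:38 pm with B removed leaves 4:24 pm–7:38 pm.

4:24 pm–7:38 pm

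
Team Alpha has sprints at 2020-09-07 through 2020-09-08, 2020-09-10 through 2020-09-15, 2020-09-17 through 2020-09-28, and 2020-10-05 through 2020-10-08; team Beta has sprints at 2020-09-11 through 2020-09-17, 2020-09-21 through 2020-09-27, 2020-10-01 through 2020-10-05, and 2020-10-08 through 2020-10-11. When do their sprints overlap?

2020-09-11 through 2020-09-15, 2020-09-17 through 2020-09-17, 2020-09-21 through 2020-09-27, 2020-10-05 through 2020-10-05, 2020-10-08 through 2020-10-08

2020-09-07 through 2020-09-08: no overlap with the second set.
2020-09-10 through 2020-09-15 meets the second set on 2020-09-11 through 2020-09-15.
2020-09-17 through 2020-09-28 meets the second set on 2020-09-17 through 2020-09-17, 2020-09-21 through 2020-09-27.
2020-10-05 through 2020-10-08 meets the second set on 2020-10-05 through 2020-10-05, 2020-10-08 through 2020-10-08.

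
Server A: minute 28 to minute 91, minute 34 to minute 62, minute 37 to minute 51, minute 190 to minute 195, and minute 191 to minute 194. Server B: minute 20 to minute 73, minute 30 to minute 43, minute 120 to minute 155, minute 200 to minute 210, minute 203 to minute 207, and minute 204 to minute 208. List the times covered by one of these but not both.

First set merges to minute 28 to minute 91, minute 190 to minute 195.
Second set merges to minute 20 to minute 73, minute 120 to minute 155, minute 200 to minute 210.
A \ B = minute 73 to minute 91, minute 190 to minute 195.
B \ A = minute 20 to minute 28, minute 120 to minute 155, minute 200 to minute 210.
Union of the two gives the symmetric difference.

minute 20 to minute 28, minute 73 to minute 91, minute 120 to minute 155, minute 190 to minute 195, minute 200 to minute 210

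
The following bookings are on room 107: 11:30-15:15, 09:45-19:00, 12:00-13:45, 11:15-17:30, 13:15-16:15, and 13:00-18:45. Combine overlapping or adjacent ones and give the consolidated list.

Sort by start: 09:45–19:00, 11:15–17:30, 11:30–15:15, 12:00–13:45, 13:00–18:45, 13:15–16:15.
11:15–17:30 overlaps/touches 09:45–19:00 → extend to 09:45–19:00.
11:30–15:15 overlaps/touches 09:45–19:00 → extend to 09:45–19:00.
12:00–13:45 overlaps/touches 09:45–19:00 → extend to 09:45–19:00.
13:00–18:45 overlaps/touches 09:45–19:00 → extend to 09:45–19:00.
13:15–16:15 overlaps/touches 09:45–19:00 → extend to 09:45–19:00.

09:45–19:00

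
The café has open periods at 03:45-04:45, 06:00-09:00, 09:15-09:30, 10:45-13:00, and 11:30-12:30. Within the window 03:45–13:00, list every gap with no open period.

04:45–06:00, 09:00–09:15, 09:30–10:45

The merged coverage is 03:45–04:45, 06:00–09:00, 09:15–09:30, 10:45–13:00.
Gaps within 03:45–13:00: 04:45–06:00, 09:00–09:15, 09:30–10:45.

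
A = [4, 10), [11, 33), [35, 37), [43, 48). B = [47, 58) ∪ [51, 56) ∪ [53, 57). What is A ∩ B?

Merge the second list: [47, 58).
[4, 10) falls entirely outside B.
[11, 33) falls entirely outside B.
[35, 37) falls entirely outside B.
[43, 48) overlaps B on [47, 48).

[47, 48)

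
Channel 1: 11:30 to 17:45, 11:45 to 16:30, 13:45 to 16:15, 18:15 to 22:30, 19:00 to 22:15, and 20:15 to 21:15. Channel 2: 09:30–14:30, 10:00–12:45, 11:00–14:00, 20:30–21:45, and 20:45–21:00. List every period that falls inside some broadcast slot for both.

Merge the first list: 11:30–17:45, 18:15–22:30.
Merge the second list: 09:30–14:30, 20:30–21:45.
11:30–17:45 overlaps B on 11:30–14:30.
18:15–22:30 overlaps B on 20:30–21:45.

11:30–14:30, 20:30–21:45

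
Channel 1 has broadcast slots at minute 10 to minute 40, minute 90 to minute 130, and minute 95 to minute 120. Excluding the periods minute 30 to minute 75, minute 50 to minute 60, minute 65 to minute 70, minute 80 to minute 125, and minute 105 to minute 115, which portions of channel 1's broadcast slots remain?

minute 10 to minute 30, minute 125 to minute 130

First set merges to minute 10 to minute 40, minute 90 to minute 130.
Second set merges to minute 30 to minute 75, minute 80 to minute 125.
minute 10 to minute 40 minus B → minute 10 to minute 30.
minute 90 to minute 130 minus B → minute 125 to minute 130.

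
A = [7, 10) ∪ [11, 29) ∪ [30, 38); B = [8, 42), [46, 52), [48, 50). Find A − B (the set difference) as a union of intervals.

B, merged: [8, 42), [46, 52).
[7, 10) \ B = [7, 8).
[11, 29): entirely removed.
[30, 38): entirely removed.

[7, 8)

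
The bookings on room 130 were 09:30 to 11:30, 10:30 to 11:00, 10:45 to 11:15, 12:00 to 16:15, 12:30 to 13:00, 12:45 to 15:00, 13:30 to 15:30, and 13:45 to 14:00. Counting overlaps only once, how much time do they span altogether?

Merged: 09:30-11:30, 12:00-16:15.
Lengths: 2 h + 4 h 15 min = 6 h 15 min.

6 h 15 min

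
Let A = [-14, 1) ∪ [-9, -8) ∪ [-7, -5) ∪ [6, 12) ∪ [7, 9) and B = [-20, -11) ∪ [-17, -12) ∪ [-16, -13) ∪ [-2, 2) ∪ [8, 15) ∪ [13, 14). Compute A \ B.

[-11, -2) ∪ [6, 8)

First set merges to [-14, 1), [6, 12).
Second set merges to [-20, -11), [-2, 2), [8, 15).
[-14, 1) \ B = [-11, -2).
[6, 12) \ B = [6, 8).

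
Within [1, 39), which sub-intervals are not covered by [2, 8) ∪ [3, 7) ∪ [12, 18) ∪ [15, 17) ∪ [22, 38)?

After merging, the occupied span is [2, 8), [12, 18), [22, 38).
Uncovered inside [1, 39): [1, 2), [8, 12), [18, 22), [38, 39).

[1, 2) ∪ [8, 12) ∪ [18, 22) ∪ [38, 39)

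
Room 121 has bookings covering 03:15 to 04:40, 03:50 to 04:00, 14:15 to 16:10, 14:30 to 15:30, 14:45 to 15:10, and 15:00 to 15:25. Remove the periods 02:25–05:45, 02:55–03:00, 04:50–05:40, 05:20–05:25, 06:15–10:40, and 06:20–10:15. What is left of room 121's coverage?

14:15–16:10

Merge the first list: 03:15–04:40, 14:15–16:10.
Merge the second list: 02:25–05:45, 06:15–10:40.
03:15–04:40: entirely removed.
14:15–16:10: nothing removed.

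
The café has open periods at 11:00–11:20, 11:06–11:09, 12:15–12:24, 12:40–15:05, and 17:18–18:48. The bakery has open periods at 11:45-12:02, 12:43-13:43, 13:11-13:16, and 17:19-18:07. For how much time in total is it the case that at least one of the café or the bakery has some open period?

4 h 41 min

Merge the first list: 11:00–11:20, 12:15–12:24, 12:40–15:05, 17:18–18:48.
Merge the second list: 11:45–12:02, 12:43–13:43, 17:19–18:07.
A ∪ B = 11:00–11:20, 11:45–12:02, 12:15–12:24, 12:40–15:05, 17:18–18:48.
Total: 20 min + 17 min + 9 min + 2 h 25 min + 1 h 30 min = 4 h 41 min.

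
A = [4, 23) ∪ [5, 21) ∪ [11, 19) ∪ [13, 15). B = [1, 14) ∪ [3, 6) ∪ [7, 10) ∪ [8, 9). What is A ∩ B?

A, merged: [4, 23).
B, merged: [1, 14).
[4, 23) ∩ B → [4, 14).

[4, 14)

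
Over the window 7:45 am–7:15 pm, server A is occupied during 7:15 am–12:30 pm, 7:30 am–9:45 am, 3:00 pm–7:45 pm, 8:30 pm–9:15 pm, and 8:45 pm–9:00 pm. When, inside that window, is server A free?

The merged coverage is 7:15 am-12:30 pm, 3:00 pm-7:45 pm, 8:30 pm-9:15 pm.
Complement within 7:45 am-7:15 pm: 12:30 pm-3:00 pm.

12:30 pm-3:00 pm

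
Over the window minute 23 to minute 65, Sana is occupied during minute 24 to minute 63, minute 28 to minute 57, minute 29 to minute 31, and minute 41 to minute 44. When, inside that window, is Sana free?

Covered (merged): minute 24 to minute 63.
Gaps within minute 23 to minute 65: minute 23 to minute 24, minute 63 to minute 65.

minute 23 to minute 24, minute 63 to minute 65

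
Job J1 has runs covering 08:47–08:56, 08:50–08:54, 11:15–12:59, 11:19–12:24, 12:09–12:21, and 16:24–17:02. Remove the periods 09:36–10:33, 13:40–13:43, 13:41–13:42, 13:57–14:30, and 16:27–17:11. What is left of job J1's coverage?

Merge the first list: 08:47–08:56, 11:15–12:59, 16:24–17:02.
Merge the second list: 09:36–10:33, 13:40–13:43, 13:57–14:30, 16:27–17:11.
08:47–08:56: nothing removed.
11:15–12:59: nothing removed.
16:24–17:02 \ B = 16:24–16:27.

08:47–08:56, 11:15–12:59, 16:24–16:27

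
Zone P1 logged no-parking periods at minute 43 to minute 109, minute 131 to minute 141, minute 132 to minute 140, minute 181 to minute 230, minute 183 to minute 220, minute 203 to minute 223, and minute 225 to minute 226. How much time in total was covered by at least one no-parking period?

125 minutes

Merged: minute 43 to minute 109, minute 131 to minute 141, minute 181 to minute 230.
Lengths: 66 minutes + 10 minutes + 49 minutes = 125 minutes.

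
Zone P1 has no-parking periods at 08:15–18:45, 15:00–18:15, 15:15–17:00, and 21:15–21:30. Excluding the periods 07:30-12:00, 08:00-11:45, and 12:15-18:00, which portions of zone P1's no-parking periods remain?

A, merged: 08:15-18:45, 21:15-21:30.
B, merged: 07:30-12:00, 12:15-18:00.
08:15-18:45 \ B = 12:00-12:15, 18:00-18:45.
21:15-21:30: nothing removed.

12:00-12:15, 18:00-18:45, 21:15-21:30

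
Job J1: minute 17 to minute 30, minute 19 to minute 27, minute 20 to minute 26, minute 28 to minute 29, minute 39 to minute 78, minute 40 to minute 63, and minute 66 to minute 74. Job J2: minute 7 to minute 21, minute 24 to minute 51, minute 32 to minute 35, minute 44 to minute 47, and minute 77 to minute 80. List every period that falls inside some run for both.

minute 17 to minute 21, minute 24 to minute 30, minute 39 to minute 51, minute 77 to minute 78

A, merged: minute 17 to minute 30, minute 39 to minute 78.
B, merged: minute 7 to minute 21, minute 24 to minute 51, minute 77 to minute 80.
minute 17 to minute 30 ∩ B → minute 17 to minute 21, minute 24 to minute 30.
minute 39 to minute 78 ∩ B → minute 39 to minute 51, minute 77 to minute 78.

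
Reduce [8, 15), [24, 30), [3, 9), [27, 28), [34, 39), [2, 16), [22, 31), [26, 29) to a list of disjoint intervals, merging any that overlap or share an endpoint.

Sort by start: [2, 16), [3, 9), [8, 15), [22, 31), [24, 30), [26, 29), [27, 28), [34, 39).
[3, 9) overlaps/touches [2, 16) → extend to [2, 16).
[8, 15) overlaps/touches [2, 16) → extend to [2, 16).
[22, 31) is disjoint → start new block.
[24, 30) overlaps/touches [22, 31) → extend to [22, 31).
[26, 29) overlaps/touches [22, 31) → extend to [22, 31).
[27, 28) overlaps/touches [22, 31) → extend to [22, 31).
[34, 39) is disjoint → start new block.

[2, 16) ∪ [22, 31) ∪ [34, 39)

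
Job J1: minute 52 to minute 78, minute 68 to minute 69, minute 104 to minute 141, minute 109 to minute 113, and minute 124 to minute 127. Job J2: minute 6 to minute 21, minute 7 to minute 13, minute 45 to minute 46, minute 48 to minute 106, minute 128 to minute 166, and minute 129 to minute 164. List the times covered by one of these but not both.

minute 6 to minute 21, minute 45 to minute 46, minute 48 to minute 52, minute 78 to minute 104, minute 106 to minute 128, minute 141 to minute 166

A, merged: minute 52 to minute 78, minute 104 to minute 141.
B, merged: minute 6 to minute 21, minute 45 to minute 46, minute 48 to minute 106, minute 128 to minute 166.
A but not B: minute 106 to minute 128.
B but not A: minute 6 to minute 21, minute 45 to minute 46, minute 48 to minute 52, minute 78 to minute 104, minute 141 to minute 166.
Combining gives A △ B.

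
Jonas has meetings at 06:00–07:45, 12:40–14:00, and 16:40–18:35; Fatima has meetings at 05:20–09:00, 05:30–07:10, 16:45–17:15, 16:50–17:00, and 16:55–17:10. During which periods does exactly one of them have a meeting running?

05:20-06:00, 07:45-09:00, 12:40-14:00, 16:40-16:45, 17:15-18:35

B, merged: 05:20-09:00, 16:45-17:15.
Only in the first: 12:40-14:00, 16:40-16:45, 17:15-18:35.
Only in the second: 05:20-06:00, 07:45-09:00.
Together these are the periods covered by exactly one.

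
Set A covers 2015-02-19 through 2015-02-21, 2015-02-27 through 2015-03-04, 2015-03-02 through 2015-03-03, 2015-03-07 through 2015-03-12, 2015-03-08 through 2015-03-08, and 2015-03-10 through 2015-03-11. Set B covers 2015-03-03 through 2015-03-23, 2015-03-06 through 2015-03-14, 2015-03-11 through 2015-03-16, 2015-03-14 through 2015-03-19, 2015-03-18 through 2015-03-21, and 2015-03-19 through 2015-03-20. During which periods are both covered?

2015-03-03 through 2015-03-04, 2015-03-07 through 2015-03-12

A, merged: 2015-02-19 through 2015-02-21, 2015-02-27 through 2015-03-04, 2015-03-07 through 2015-03-12.
B, merged: 2015-03-03 through 2015-03-23.
2015-02-19 through 2015-02-21 meets no B interval.
2015-02-27 through 2015-03-04 ∩ B → 2015-03-03 through 2015-03-04.
2015-03-07 through 2015-03-12 ∩ B → 2015-03-07 through 2015-03-12.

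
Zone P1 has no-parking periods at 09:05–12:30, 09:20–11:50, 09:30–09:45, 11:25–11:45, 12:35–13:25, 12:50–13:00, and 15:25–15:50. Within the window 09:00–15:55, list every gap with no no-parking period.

The merged coverage is 09:05-12:30, 12:35-13:25, 15:25-15:50.
Uncovered inside 09:00-15:55: 09:00-09:05, 12:30-12:35, 13:25-15:25, 15:50-15:55.

09:00-09:05, 12:30-12:35, 13:25-15:25, 15:50-15:55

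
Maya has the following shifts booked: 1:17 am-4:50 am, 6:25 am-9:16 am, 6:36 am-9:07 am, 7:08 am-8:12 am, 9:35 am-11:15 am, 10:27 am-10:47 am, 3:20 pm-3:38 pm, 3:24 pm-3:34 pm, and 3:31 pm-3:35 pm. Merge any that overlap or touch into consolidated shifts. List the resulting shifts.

1:17 am–4:50 am, 6:25 am–9:16 am, 9:35 am–11:15 am, 3:20 pm–3:38 pm

6:25 am–9:16 am is disjoint → start new block.
6:36 am–9:07 am overlaps/touches 6:25 am–9:16 am → extend to 6:25 am–9:16 am.
7:08 am–8:12 am overlaps/touches 6:25 am–9:16 am → extend to 6:25 am–9:16 am.
9:35 am–11:15 am is disjoint → start new block.
10:27 am–10:47 am overlaps/touches 9:35 am–11:15 am → extend to 9:35 am–11:15 am.
3:20 pm–3:38 pm is disjoint → start new block.
3:24 pm–3:34 pm overlaps/touches 3:20 pm–3:38 pm → extend to 3:20 pm–3:38 pm.
3:31 pm–3:35 pm overlaps/touches 3:20 pm–3:38 pm → extend to 3:20 pm–3:38 pm.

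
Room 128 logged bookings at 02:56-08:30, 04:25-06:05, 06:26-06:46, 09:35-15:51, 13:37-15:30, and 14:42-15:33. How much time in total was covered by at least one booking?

Merged: 02:56–08:30, 09:35–15:51.
Lengths: 5 h 34 min + 6 h 16 min = 11 h 50 min.

11 h 50 min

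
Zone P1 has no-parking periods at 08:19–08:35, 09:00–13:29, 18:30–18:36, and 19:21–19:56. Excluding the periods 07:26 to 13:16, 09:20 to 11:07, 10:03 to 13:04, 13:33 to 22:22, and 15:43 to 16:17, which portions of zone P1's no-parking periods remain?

13:16–13:29

Second set merges to 07:26–13:16, 13:33–22:22.
08:19–08:35: fully covered by B → removed.
09:00–13:29 minus B → 13:16–13:29.
18:30–18:36: fully covered by B → removed.
19:21–19:56: fully covered by B → removed.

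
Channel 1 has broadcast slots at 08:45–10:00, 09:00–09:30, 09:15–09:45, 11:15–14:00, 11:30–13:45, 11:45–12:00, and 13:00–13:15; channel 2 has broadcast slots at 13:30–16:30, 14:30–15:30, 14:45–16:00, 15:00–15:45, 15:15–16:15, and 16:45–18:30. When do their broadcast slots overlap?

First set merges to 08:45-10:00, 11:15-14:00.
Second set merges to 13:30-16:30, 16:45-18:30.
08:45-10:00 falls entirely outside B.
11:15-14:00 overlaps B on 13:30-14:00.

13:30-14:00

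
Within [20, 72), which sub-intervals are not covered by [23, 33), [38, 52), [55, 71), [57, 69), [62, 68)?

[20, 23) ∪ [33, 38) ∪ [52, 55) ∪ [71, 72)

After merging, the occupied span is [23, 33), [38, 52), [55, 71).
Complement within [20, 72): [20, 23), [33, 38), [52, 55), [71, 72).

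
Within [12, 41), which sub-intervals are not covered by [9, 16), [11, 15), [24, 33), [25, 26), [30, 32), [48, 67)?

The merged coverage is [9, 16), [24, 33), [48, 67).
Gaps within [12, 41): [16, 24), [33, 41).

[16, 24) ∪ [33, 41)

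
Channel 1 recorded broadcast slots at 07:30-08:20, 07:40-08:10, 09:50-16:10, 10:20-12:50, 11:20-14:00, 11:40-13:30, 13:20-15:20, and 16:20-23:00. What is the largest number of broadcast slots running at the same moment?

At 11:40, 4 of the intervals are simultaneously active.
No point has more.

4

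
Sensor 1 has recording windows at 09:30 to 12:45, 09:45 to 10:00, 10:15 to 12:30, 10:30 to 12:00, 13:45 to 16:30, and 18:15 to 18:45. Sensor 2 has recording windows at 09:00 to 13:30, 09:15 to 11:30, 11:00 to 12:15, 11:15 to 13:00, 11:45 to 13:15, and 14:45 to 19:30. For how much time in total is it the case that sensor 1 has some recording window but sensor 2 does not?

Merge the first list: 09:30–12:45, 13:45–16:30, 18:15–18:45.
Merge the second list: 09:00–13:30, 14:45–19:30.
A \ B = 13:45–14:45.
Total: 1 h.

1 h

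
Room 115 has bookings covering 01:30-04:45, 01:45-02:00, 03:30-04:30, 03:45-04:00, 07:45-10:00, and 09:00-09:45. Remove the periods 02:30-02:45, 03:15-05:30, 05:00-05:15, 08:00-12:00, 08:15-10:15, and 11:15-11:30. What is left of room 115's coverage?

First set merges to 01:30–04:45, 07:45–10:00.
Second set merges to 02:30–02:45, 03:15–05:30, 08:00–12:00.
01:30–04:45 \ B = 01:30–02:30, 02:45–03:15.
07:45–10:00 \ B = 07:45–08:00.

01:30–02:30, 02:45–03:15, 07:45–08:00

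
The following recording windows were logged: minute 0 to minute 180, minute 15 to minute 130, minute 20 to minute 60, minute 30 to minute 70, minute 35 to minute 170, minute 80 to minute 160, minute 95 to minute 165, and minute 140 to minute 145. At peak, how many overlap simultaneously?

5

At minute 35, 5 of the intervals are simultaneously active.
No point has more.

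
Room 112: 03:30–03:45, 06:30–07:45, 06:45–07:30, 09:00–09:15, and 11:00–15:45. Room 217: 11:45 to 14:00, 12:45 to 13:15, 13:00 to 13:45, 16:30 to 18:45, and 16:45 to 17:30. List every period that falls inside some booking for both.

11:45-14:00

A, merged: 03:30-03:45, 06:30-07:45, 09:00-09:15, 11:00-15:45.
B, merged: 11:45-14:00, 16:30-18:45.
03:30-03:45: no overlap with the second set.
06:30-07:45: no overlap with the second set.
09:00-09:15: no overlap with the second set.
11:00-15:45 meets the second set on 11:45-14:00.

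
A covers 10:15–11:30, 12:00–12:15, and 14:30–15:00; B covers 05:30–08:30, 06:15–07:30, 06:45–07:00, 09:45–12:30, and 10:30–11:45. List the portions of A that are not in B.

Second set merges to 05:30–08:30, 09:45–12:30.
10:15–11:30: fully covered by B → removed.
12:00–12:15: fully covered by B → removed.
14:30–15:00: no B overlap → unchanged.

14:30–15:00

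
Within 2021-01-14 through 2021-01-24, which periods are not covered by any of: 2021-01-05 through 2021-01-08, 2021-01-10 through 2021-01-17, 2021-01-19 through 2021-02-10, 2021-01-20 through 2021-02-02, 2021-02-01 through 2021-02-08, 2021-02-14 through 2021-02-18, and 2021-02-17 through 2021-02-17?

After merging, the occupied span is 2021-01-05 through 2021-01-08, 2021-01-10 through 2021-01-17, 2021-01-19 through 2021-02-10, 2021-02-14 through 2021-02-18.
Complement within 2021-01-14 through 2021-01-24: 2021-01-18 through 2021-01-18.

2021-01-18 through 2021-01-18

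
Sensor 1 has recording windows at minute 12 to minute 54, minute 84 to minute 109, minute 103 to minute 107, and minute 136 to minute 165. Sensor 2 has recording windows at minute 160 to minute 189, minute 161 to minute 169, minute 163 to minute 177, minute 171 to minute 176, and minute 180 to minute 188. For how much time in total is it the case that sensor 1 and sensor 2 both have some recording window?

5 minutes

Merge the first list: minute 12 to minute 54, minute 84 to minute 109, minute 136 to minute 165.
Merge the second list: minute 160 to minute 189.
A ∩ B = minute 160 to minute 165.
Total: 5 minutes.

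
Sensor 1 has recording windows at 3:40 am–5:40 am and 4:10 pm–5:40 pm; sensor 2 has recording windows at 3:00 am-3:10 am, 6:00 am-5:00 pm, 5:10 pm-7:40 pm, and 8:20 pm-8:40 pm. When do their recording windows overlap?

3:40 am-5:40 am falls entirely outside B.
4:10 pm-5:40 pm overlaps B on 4:10 pm-5:00 pm, 5:10 pm-5:40 pm.

4:10 pm-5:00 pm, 5:10 pm-5:40 pm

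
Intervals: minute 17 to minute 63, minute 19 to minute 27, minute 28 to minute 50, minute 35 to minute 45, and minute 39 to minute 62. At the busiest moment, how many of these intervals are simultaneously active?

4

Walk the sorted start/end points keeping a running depth.
The depth first hits 4 at minute 39.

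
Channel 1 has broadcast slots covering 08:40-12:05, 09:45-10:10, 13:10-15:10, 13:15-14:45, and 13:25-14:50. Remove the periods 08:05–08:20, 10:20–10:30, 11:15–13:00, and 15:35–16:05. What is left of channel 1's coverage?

08:40-10:20, 10:30-11:15, 13:10-15:10

Merge the first list: 08:40-12:05, 13:10-15:10.
08:40-12:05 \ B = 08:40-10:20, 10:30-11:15.
13:10-15:10: nothing removed.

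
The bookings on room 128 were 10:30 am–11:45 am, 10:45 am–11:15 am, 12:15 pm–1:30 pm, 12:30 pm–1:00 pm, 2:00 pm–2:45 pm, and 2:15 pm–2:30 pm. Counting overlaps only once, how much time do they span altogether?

3 h 15 min

Merged: 10:30 am–11:45 am, 12:15 pm–1:30 pm, 2:00 pm–2:45 pm.
Lengths: 1 h 15 min + 1 h 15 min + 45 min = 3 h 15 min.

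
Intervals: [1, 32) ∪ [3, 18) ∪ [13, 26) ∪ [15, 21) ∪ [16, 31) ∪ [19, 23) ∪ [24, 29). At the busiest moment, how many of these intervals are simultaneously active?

5

Walk the sorted start/end points keeping a running depth.
The depth first hits 5 at 16.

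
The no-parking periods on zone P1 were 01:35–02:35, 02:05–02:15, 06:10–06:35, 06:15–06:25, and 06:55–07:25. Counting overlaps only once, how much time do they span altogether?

Merged: 01:35–02:35, 06:10–06:35, 06:55–07:25.
Lengths: 1 h + 25 min + 30 min = 1 h 55 min.

1 h 55 min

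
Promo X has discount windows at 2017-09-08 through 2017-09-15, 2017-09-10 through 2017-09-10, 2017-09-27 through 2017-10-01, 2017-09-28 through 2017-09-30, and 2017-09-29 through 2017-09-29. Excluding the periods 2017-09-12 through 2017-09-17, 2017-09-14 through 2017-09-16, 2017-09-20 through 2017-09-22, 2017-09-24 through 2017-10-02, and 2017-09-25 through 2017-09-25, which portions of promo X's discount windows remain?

2017-09-08 through 2017-09-11

A, merged: 2017-09-08 through 2017-09-15, 2017-09-27 through 2017-10-01.
B, merged: 2017-09-12 through 2017-09-17, 2017-09-20 through 2017-09-22, 2017-09-24 through 2017-10-02.
2017-09-08 through 2017-09-15 \ B = 2017-09-08 through 2017-09-11.
2017-09-27 through 2017-10-01: entirely removed.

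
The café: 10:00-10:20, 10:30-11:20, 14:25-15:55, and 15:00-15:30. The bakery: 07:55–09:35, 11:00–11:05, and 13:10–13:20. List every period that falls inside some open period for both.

Merge the first list: 10:00–10:20, 10:30–11:20, 14:25–15:55.
10:00–10:20 falls entirely outside B.
10:30–11:20 overlaps B on 11:00–11:05.
14:25–15:55 falls entirely outside B.

11:00–11:05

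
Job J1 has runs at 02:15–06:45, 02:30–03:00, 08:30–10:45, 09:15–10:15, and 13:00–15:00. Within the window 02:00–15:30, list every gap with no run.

02:00-02:15, 06:45-08:30, 10:45-13:00, 15:00-15:30

The merged coverage is 02:15-06:45, 08:30-10:45, 13:00-15:00.
Gaps within 02:00-15:30: 02:00-02:15, 06:45-08:30, 10:45-13:00, 15:00-15:30.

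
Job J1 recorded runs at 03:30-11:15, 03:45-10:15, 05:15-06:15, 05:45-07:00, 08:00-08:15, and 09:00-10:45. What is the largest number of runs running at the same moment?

4

At 05:45, 4 of the intervals are simultaneously active.
No point has more.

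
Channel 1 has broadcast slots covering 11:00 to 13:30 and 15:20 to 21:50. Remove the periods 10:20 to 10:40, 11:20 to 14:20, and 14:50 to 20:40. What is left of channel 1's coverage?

11:00–11:20, 20:40–21:50

11:00–13:30 \ B = 11:00–11:20.
15:20–21:50 \ B = 20:40–21:50.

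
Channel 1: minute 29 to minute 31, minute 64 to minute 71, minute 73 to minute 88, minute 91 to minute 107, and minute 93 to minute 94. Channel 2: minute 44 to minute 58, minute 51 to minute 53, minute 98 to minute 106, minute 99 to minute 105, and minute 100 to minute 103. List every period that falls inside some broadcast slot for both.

A, merged: minute 29 to minute 31, minute 64 to minute 71, minute 73 to minute 88, minute 91 to minute 107.
B, merged: minute 44 to minute 58, minute 98 to minute 106.
minute 29 to minute 31: no overlap with the second set.
minute 64 to minute 71: no overlap with the second set.
minute 73 to minute 88: no overlap with the second set.
minute 91 to minute 107 meets the second set on minute 98 to minute 106.

minute 98 to minute 106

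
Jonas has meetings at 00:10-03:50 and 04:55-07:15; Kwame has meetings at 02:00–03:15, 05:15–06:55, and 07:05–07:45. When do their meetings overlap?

02:00–03:15, 05:15–06:55, 07:05–07:15

00:10–03:50 meets the second set on 02:00–03:15.
04:55–07:15 meets the second set on 05:15–06:55, 07:05–07:15.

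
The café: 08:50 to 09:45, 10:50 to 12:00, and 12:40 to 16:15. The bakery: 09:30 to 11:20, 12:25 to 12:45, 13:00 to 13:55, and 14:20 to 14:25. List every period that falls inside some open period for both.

09:30–09:45, 10:50–11:20, 12:40–12:45, 13:00–13:55, 14:20–14:25

08:50–09:45 ∩ B → 09:30–09:45.
10:50–12:00 ∩ B → 10:50–11:20.
12:40–16:15 ∩ B → 12:40–12:45, 13:00–13:55, 14:20–14:25.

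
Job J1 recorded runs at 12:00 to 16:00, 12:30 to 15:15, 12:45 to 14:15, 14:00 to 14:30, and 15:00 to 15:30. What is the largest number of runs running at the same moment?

4

At 14:00, 4 of the intervals are simultaneously active.
No point has more.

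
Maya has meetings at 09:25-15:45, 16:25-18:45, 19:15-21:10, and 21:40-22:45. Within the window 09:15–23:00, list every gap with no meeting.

09:15–09:25, 15:45–16:25, 18:45–19:15, 21:10–21:40, 22:45–23:00

Covered (merged): 09:25–15:45, 16:25–18:45, 19:15–21:10, 21:40–22:45.
Uncovered inside 09:15–23:00: 09:15–09:25, 15:45–16:25, 18:45–19:15, 21:10–21:40, 22:45–23:00.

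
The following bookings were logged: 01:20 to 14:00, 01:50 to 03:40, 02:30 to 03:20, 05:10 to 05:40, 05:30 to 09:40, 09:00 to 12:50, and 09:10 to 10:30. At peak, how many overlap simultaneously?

At 09:10, 4 of the intervals are simultaneously active.
No point has more.

4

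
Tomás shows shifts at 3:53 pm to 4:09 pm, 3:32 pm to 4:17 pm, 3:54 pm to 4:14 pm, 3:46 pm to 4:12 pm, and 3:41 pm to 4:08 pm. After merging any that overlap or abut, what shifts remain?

Sort by start: 3:32 pm–4:17 pm, 3:41 pm–4:08 pm, 3:46 pm–4:12 pm, 3:53 pm–4:09 pm, 3:54 pm–4:14 pm.
3:41 pm–4:08 pm overlaps/touches 3:32 pm–4:17 pm → extend to 3:32 pm–4:17 pm.
3:46 pm–4:12 pm overlaps/touches 3:32 pm–4:17 pm → extend to 3:32 pm–4:17 pm.
3:53 pm–4:09 pm overlaps/touches 3:32 pm–4:17 pm → extend to 3:32 pm–4:17 pm.
3:54 pm–4:14 pm overlaps/touches 3:32 pm–4:17 pm → extend to 3:32 pm–4:17 pm.

3:32 pm–4:17 pm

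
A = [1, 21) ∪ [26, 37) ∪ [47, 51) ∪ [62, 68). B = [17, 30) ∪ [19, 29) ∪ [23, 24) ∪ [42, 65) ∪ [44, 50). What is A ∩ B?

Merge the second list: [17, 30), [42, 65).
[1, 21) meets the second set on [17, 21).
[26, 37) meets the second set on [26, 30).
[47, 51) meets the second set on [47, 51).
[62, 68) meets the second set on [62, 65).

[17, 21) ∪ [26, 30) ∪ [47, 51) ∪ [62, 65)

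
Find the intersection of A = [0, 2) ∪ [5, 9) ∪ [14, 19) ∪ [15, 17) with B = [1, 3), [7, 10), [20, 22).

[1, 2) ∪ [7, 9)

First set merges to [0, 2), [5, 9), [14, 19).
[0, 2) overlaps B on [1, 2).
[5, 9) overlaps B on [7, 9).
[14, 19) falls entirely outside B.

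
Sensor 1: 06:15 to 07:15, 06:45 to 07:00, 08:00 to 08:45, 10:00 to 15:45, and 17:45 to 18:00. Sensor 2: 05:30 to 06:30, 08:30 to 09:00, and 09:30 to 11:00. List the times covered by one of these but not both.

A, merged: 06:15-07:15, 08:00-08:45, 10:00-15:45, 17:45-18:00.
A \ B = 06:30-07:15, 08:00-08:30, 11:00-15:45, 17:45-18:00.
B \ A = 05:30-06:15, 08:45-09:00, 09:30-10:00.
Union of the two gives the symmetric difference.

05:30-06:15, 06:30-07:15, 08:00-08:30, 08:45-09:00, 09:30-10:00, 11:00-15:45, 17:45-18:00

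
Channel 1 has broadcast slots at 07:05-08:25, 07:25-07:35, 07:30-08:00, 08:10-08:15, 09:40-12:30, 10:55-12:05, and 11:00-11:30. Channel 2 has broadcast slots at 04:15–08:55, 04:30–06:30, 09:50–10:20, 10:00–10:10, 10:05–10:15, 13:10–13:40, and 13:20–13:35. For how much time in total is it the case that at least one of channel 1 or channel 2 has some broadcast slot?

8 h

A, merged: 07:05–08:25, 09:40–12:30.
B, merged: 04:15–08:55, 09:50–10:20, 13:10–13:40.
A ∪ B = 04:15–08:55, 09:40–12:30, 13:10–13:40.
Total: 4 h 40 min + 2 h 50 min + 30 min = 8 h.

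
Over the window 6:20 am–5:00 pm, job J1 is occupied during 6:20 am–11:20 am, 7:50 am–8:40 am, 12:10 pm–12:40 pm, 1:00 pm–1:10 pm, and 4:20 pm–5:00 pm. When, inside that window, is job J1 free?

After merging, the occupied span is 6:20 am-11:20 am, 12:10 pm-12:40 pm, 1:00 pm-1:10 pm, 4:20 pm-5:00 pm.
Uncovered inside 6:20 am-5:00 pm: 11:20 am-12:10 pm, 12:40 pm-1:00 pm, 1:10 pm-4:20 pm.

11:20 am-12:10 pm, 12:40 pm-1:00 pm, 1:10 pm-4:20 pm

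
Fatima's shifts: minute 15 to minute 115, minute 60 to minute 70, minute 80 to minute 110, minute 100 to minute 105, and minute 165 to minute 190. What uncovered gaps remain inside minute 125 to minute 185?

minute 125 to minute 165

The merged coverage is minute 15 to minute 115, minute 165 to minute 190.
Uncovered inside minute 125 to minute 185: minute 125 to minute 165.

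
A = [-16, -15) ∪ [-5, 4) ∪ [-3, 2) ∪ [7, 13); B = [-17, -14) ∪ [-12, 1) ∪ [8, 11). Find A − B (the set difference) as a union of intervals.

[1, 4) ∪ [7, 8) ∪ [11, 13)

A, merged: [-16, -15), [-5, 4), [7, 13).
[-16, -15) lies entirely inside B → drops out.
[-5, 4) with B removed leaves [1, 4).
[7, 13) with B removed leaves [7, 8), [11, 13).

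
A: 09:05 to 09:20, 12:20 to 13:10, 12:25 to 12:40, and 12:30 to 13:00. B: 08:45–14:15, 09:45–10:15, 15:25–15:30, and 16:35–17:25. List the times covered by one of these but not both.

08:45–09:05, 09:20–12:20, 13:10–14:15, 15:25–15:30, 16:35–17:25

First set merges to 09:05–09:20, 12:20–13:10.
Second set merges to 08:45–14:15, 15:25–15:30, 16:35–17:25.
A but not B: none.
B but not A: 08:45–09:05, 09:20–12:20, 13:10–14:15, 15:25–15:30, 16:35–17:25.
Combining gives A △ B.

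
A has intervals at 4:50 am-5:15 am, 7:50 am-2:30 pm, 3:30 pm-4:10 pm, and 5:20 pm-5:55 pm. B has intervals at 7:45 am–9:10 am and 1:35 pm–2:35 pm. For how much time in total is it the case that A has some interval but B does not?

A \ B = 4:50 am–5:15 am, 9:10 am–1:35 pm, 3:30 pm–4:10 pm, 5:20 pm–5:55 pm.
Total: 25 min + 4 h 25 min + 40 min + 35 min = 6 h 5 min.

6 h 5 min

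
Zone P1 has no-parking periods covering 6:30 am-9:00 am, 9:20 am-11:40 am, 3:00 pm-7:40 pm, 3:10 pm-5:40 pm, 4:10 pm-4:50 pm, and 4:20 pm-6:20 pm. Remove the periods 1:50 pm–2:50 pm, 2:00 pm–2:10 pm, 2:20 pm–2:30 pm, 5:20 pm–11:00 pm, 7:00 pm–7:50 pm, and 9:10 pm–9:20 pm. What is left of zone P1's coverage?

A, merged: 6:30 am–9:00 am, 9:20 am–11:40 am, 3:00 pm–7:40 pm.
B, merged: 1:50 pm–2:50 pm, 5:20 pm–11:00 pm.
6:30 am–9:00 am: no B overlap → unchanged.
9:20 am–11:40 am: no B overlap → unchanged.
3:00 pm–7:40 pm minus B → 3:00 pm–5:20 pm.

6:30 am–9:00 am, 9:20 am–11:40 am, 3:00 pm–5:20 pm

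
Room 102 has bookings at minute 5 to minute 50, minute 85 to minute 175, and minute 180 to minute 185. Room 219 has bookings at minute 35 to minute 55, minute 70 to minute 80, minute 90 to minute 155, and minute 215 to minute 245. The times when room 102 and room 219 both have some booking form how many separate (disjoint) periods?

2

A ∩ B = minute 35 to minute 50, minute 90 to minute 155.
That is 2 disjoint pieces.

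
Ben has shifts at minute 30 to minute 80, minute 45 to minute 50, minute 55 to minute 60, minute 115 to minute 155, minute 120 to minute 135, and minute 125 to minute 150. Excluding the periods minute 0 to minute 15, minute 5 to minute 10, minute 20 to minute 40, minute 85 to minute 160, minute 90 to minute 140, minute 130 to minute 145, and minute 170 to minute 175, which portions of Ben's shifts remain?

minute 40 to minute 80

Merge the first list: minute 30 to minute 80, minute 115 to minute 155.
Merge the second list: minute 0 to minute 15, minute 20 to minute 40, minute 85 to minute 160, minute 170 to minute 175.
minute 30 to minute 80 minus B → minute 40 to minute 80.
minute 115 to minute 155: fully covered by B → removed.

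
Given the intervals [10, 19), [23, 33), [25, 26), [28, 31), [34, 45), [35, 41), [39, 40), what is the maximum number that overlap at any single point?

Sweep endpoints in order; track running count of active intervals.
Peak of 3 reached at 39.

3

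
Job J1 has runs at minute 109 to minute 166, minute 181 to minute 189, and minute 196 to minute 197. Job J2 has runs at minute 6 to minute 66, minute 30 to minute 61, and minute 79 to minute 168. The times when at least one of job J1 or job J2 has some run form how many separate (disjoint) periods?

Merge the second list: minute 6 to minute 66, minute 79 to minute 168.
A ∪ B = minute 6 to minute 66, minute 79 to minute 168, minute 181 to minute 189, minute 196 to minute 197.
That is 4 disjoint pieces.

4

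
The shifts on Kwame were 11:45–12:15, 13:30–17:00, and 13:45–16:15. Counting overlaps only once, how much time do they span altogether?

4 h

Merged: 11:45–12:15, 13:30–17:00.
Lengths: 30 min + 3 h 30 min = 4 h.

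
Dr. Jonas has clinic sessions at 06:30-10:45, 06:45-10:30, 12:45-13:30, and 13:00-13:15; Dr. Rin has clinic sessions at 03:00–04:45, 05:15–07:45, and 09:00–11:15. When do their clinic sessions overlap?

Merge the first list: 06:30–10:45, 12:45–13:30.
06:30–10:45 meets the second set on 06:30–07:45, 09:00–10:45.
12:45–13:30: no overlap with the second set.

06:30–07:45, 09:00–10:45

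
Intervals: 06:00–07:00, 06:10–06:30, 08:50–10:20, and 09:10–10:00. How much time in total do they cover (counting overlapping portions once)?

2 h 30 min

Merged: 06:00–07:00, 08:50–10:20.
Lengths: 1 h + 1 h 30 min = 2 h 30 min.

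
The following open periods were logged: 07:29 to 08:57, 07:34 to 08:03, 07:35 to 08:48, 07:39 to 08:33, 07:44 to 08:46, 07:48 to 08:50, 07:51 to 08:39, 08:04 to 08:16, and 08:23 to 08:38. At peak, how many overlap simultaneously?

7

At 07:51, 7 of the intervals are simultaneously active.
No point has more.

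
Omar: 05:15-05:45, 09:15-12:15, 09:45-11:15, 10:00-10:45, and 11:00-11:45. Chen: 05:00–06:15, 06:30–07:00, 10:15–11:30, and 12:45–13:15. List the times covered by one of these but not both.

05:00–05:15, 05:45–06:15, 06:30–07:00, 09:15–10:15, 11:30–12:15, 12:45–13:15

First set merges to 05:15–05:45, 09:15–12:15.
A but not B: 09:15–10:15, 11:30–12:15.
B but not A: 05:00–05:15, 05:45–06:15, 06:30–07:00, 12:45–13:15.
Combining gives A △ B.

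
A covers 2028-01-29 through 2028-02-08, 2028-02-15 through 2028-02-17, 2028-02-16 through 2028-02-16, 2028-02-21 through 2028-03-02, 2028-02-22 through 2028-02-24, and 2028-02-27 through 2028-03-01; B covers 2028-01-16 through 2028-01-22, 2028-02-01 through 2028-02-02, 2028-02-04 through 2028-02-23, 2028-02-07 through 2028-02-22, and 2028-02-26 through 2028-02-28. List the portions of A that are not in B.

Merge the first list: 2028-01-29 through 2028-02-08, 2028-02-15 through 2028-02-17, 2028-02-21 through 2028-03-02.
Merge the second list: 2028-01-16 through 2028-01-22, 2028-02-01 through 2028-02-02, 2028-02-04 through 2028-02-23, 2028-02-26 through 2028-02-28.
2028-01-29 through 2028-02-08 with B removed leaves 2028-01-29 through 2028-01-31, 2028-02-03 through 2028-02-03.
2028-02-15 through 2028-02-17 lies entirely inside B → drops out.
2028-02-21 through 2028-03-02 with B removed leaves 2028-02-24 through 2028-02-25, 2028-02-29 through 2028-03-02.

2028-01-29 through 2028-01-31, 2028-02-03 through 2028-02-03, 2028-02-24 through 2028-02-25, 2028-02-29 through 2028-03-02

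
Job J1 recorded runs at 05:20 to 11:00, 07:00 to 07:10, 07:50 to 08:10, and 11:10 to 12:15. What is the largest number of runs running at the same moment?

2

At 07:00, 2 of the intervals are simultaneously active.
No point has more.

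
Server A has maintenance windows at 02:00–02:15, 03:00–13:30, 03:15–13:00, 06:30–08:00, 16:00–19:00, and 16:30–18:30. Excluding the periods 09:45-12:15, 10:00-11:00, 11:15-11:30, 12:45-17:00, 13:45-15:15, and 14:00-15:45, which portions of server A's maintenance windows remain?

First set merges to 02:00-02:15, 03:00-13:30, 16:00-19:00.
Second set merges to 09:45-12:15, 12:45-17:00.
02:00-02:15: nothing removed.
03:00-13:30 \ B = 03:00-09:45, 12:15-12:45.
16:00-19:00 \ B = 17:00-19:00.

02:00-02:15, 03:00-09:45, 12:15-12:45, 17:00-19:00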